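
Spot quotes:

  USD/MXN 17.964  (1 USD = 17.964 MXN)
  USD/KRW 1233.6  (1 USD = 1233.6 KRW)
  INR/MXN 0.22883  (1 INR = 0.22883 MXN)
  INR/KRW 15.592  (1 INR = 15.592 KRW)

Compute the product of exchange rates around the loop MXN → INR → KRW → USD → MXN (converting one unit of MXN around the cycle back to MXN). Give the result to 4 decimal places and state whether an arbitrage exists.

0.9922 (arbitrage exists)

Around MXN → INR → KRW → USD → MXN: 1 ÷ 0.22883 × 15.592 ÷ 1233.6 × 17.964 = 0.992242
Product < 1; profitable direction is MXN → USD → KRW → INR → MXN.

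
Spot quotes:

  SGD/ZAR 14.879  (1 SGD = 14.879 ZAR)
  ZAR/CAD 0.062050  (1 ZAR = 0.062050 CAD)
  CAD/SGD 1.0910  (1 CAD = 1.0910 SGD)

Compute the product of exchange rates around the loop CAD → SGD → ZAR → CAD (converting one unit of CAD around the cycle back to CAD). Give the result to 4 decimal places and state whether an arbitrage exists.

Around CAD → SGD → ZAR → CAD: 1 × 1.0910 × 14.879 × 0.062050 = 1.007257
Product > 1; profitable direction is CAD → SGD → ZAR → CAD.

1.0073 (arbitrage exists)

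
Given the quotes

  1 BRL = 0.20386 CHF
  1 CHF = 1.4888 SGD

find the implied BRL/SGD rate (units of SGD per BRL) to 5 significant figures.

BRL/SGD = 0.30351

1 BRL × 0.20386 = 0.20386 CHF
0.20386 CHF × 1.4888 = 0.303507 SGD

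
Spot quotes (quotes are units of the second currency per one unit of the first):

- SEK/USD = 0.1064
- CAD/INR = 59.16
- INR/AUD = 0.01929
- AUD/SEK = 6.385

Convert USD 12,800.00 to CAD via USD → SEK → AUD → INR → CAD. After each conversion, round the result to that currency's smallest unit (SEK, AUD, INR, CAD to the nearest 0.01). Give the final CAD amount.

CAD 16,510.00

USD 12,800.00 ÷ 0.1064 = SEK 120,300.75
SEK 120,300.75 ÷ 6.385 = AUD 18,841.15
AUD 18,841.15 ÷ 0.01929 = INR 976,731.47
INR 976,731.47 ÷ 59.16 = CAD 16,510.00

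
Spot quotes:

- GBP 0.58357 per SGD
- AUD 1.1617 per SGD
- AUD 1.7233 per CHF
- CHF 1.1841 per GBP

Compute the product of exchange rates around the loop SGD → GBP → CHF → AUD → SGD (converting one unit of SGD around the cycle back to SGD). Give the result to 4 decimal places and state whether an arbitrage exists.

Around SGD → GBP → CHF → AUD → SGD: 1 × 0.58357 × 1.1841 × 1.7233 ÷ 1.1617 = 1.025058
Product > 1; profitable direction is SGD → GBP → CHF → AUD → SGD.

1.0251 (arbitrage exists)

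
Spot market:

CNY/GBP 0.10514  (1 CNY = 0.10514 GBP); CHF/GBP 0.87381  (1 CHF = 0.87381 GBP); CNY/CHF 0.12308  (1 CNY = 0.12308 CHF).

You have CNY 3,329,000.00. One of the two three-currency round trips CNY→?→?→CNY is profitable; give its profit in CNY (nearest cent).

Profitable loop is CNY → CHF → GBP → CNY:
CNY 3,329,000.00 × 0.12308 = CHF 409,733.32
CHF 409,733.32 × 0.87381 = GBP 358,029.07
GBP 358,029.07 ÷ 0.10514 = CNY 3,405,260.34
Profit = CNY 3,405,260.34 − CNY 3,329,000.00

Profit: CNY 76,260.34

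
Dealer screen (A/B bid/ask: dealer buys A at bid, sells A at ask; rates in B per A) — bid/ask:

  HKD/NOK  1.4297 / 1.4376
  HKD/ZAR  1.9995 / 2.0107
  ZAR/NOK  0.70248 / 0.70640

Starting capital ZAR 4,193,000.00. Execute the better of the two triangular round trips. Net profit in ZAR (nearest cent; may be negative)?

Best loop ZAR → HKD → NOK → ZAR:
ZAR 4,193,000.00 ÷ 2.0107 (buy HKD at ask) = HKD 2,085,343.41
HKD 2,085,343.41 × 1.4297 (sell HKD at bid) = NOK 2,981,415.48
NOK 2,981,415.48 ÷ 0.70640 (buy ZAR at ask) = ZAR 4,220,576.84

Net profit: ZAR 27,576.84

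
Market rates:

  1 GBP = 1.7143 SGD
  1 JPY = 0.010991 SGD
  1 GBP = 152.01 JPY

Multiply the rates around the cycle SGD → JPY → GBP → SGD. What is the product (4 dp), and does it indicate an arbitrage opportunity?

Around SGD → JPY → GBP → SGD: 1 ÷ 0.010991 ÷ 152.01 × 1.7143 = 1.026071
Product > 1; profitable direction is SGD → JPY → GBP → SGD.

1.0261 (arbitrage exists)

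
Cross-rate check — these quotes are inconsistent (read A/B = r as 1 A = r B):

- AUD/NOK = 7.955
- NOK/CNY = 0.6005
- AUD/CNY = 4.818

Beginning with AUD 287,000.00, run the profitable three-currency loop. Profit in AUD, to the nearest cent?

Profitable loop is AUD → CNY → NOK → AUD:
AUD 287,000.00 × 4.818 = CNY 1,382,766.00
CNY 1,382,766.00 ÷ 0.6005 = NOK 2,302,691.09
NOK 2,302,691.09 ÷ 7.955 = AUD 289,464.62
Profit = AUD 289,464.62 − AUD 287,000.00

Profit: AUD 2,464.62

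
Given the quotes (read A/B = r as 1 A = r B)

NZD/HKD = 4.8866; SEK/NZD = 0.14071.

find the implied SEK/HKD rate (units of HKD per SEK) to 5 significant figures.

1 SEK × 0.14071 = 0.14071 NZD
0.14071 NZD × 4.8866 = 0.687593 HKD

SEK/HKD = 0.68759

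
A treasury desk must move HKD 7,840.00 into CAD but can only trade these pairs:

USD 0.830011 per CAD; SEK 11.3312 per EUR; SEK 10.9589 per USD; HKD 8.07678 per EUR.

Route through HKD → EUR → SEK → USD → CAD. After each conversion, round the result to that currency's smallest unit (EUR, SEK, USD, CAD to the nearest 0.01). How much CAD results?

CAD 1,209.21

HKD 7,840.00 ÷ 8.07678 = EUR 970.68
EUR 970.68 × 11.3312 = SEK 10,998.97
SEK 10,998.97 ÷ 10.9589 = USD 1,003.66
USD 1,003.66 ÷ 0.830011 = CAD 1,209.21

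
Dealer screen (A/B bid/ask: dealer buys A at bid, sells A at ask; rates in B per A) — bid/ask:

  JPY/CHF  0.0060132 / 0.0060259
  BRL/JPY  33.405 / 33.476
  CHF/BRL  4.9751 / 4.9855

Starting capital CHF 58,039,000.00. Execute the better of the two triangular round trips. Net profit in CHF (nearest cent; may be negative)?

Best loop CHF → BRL → JPY → CHF:
CHF 58,039,000.00 × 4.9751 (sell CHF at bid) = BRL 288,749,828.90
BRL 288,749,828.90 × 33.405 (sell BRL at bid) = JPY 9,645,688,034
JPY 9,645,688,034 × 0.0060132 (sell JPY at bid) = CHF 58,001,451.29

Net result: CHF -37,548.71 (no profitable arbitrage after spreads)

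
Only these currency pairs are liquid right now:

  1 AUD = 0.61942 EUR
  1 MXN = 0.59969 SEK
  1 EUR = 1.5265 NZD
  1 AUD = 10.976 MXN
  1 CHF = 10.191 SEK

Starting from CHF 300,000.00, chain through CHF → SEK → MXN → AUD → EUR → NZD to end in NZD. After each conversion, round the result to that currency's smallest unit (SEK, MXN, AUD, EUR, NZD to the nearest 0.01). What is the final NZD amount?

NZD 439,186.70

CHF 300,000.00 × 10.191 = SEK 3,057,300.00
SEK 3,057,300.00 ÷ 0.59969 = MXN 5,098,134.04
MXN 5,098,134.04 ÷ 10.976 = AUD 464,480.14
AUD 464,480.14 × 0.61942 = EUR 287,708.29
EUR 287,708.29 × 1.5265 = NZD 439,186.70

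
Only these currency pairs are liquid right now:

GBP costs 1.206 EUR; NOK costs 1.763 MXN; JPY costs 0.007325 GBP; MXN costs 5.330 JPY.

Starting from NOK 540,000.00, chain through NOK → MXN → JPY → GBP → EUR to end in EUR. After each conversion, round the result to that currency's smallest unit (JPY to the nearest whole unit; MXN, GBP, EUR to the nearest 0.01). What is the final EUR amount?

EUR 44,825.83

NOK 540,000.00 × 1.763 = MXN 952,020.00
MXN 952,020.00 × 5.330 = JPY 5,074,267
JPY 5,074,267 × 0.007325 = GBP 37,169.01
GBP 37,169.01 × 1.206 = EUR 44,825.83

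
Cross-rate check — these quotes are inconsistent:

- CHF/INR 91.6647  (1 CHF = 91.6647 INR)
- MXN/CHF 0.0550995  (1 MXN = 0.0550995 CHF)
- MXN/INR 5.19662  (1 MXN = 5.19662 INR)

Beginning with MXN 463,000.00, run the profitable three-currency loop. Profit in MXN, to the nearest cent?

Profitable loop is MXN → INR → CHF → MXN:
MXN 463,000.00 × 5.19662 = INR 2,406,035.06
INR 2,406,035.06 ÷ 91.6647 = CHF 26,248.22
CHF 26,248.22 ÷ 0.0550995 = MXN 476,378.52
Profit = MXN 476,378.52 − MXN 463,000.00

Profit: MXN 13,378.52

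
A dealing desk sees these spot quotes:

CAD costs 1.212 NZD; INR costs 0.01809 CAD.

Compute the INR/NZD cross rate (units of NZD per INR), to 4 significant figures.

1 INR × 0.01809 = 0.01809 CAD
0.01809 CAD × 1.212 = 0.0219251 NZD

INR/NZD = 0.02193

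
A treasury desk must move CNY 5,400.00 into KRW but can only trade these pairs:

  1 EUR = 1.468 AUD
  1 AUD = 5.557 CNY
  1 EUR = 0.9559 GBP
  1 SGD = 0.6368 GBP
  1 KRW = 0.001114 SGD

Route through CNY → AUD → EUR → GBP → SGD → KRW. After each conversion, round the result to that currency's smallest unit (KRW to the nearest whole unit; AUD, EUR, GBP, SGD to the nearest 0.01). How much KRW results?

KRW 891,984

CNY 5,400.00 ÷ 5.557 = AUD 971.75
AUD 971.75 ÷ 1.468 = EUR 661.96
EUR 661.96 × 0.9559 = GBP 632.77
GBP 632.77 ÷ 0.6368 = SGD 993.67
SGD 993.67 ÷ 0.001114 = KRW 891,984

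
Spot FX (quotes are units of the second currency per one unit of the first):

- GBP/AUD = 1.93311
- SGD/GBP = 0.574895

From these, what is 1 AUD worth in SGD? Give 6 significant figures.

AUD/SGD = 0.899818

1 AUD ÷ 1.93311 = 0.517301 GBP
0.517301 GBP ÷ 0.574895 = 0.899818 SGD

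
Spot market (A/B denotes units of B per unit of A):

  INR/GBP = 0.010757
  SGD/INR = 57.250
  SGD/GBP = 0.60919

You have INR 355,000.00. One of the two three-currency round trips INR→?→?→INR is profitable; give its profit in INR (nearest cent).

Profit: INR 3,874.21

Profitable loop is INR → GBP → SGD → INR:
INR 355,000.00 × 0.010757 = GBP 3,818.73
GBP 3,818.73 ÷ 0.60919 = SGD 6,268.55
SGD 6,268.55 × 57.250 = INR 358,874.21
Profit = INR 358,874.21 − INR 355,000.00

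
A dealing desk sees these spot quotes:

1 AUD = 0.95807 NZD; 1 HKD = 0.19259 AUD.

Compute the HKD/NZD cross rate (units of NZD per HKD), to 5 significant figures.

1 HKD × 0.19259 = 0.19259 AUD
0.19259 AUD × 0.95807 = 0.184515 NZD

HKD/NZD = 0.18451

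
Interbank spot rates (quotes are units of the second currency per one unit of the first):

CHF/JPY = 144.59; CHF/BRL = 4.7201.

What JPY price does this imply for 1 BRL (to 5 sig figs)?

1 BRL ÷ 4.7201 = 0.21186 CHF
0.21186 CHF × 144.59 = 30.6328 JPY

BRL/JPY = 30.633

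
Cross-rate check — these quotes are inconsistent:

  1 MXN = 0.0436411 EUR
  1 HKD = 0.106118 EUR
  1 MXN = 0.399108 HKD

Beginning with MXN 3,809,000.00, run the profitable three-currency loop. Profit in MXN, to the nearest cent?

Profitable loop is MXN → EUR → HKD → MXN:
MXN 3,809,000.00 × 0.0436411 = EUR 166,228.95
EUR 166,228.95 ÷ 0.106118 = HKD 1,566,453.85
HKD 1,566,453.85 ÷ 0.399108 = MXN 3,924,887.13
Profit = MXN 3,924,887.13 − MXN 3,809,000.00

Profit: MXN 115,887.13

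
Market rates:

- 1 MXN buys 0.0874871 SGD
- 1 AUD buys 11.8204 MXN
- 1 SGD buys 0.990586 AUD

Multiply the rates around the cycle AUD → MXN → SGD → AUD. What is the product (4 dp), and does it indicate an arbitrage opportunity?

1.0244 (arbitrage exists)

Around AUD → MXN → SGD → AUD: 1 × 11.8204 × 0.0874871 × 0.990586 = 1.024397
Product > 1; profitable direction is AUD → MXN → SGD → AUD.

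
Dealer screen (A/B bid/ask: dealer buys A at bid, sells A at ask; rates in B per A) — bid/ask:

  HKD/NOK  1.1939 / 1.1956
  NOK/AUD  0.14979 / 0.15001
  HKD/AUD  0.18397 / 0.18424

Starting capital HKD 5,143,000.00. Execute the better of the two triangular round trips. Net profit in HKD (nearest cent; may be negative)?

Best loop HKD → AUD → NOK → HKD:
HKD 5,143,000.00 × 0.18397 (sell HKD at bid) = AUD 946,157.71
AUD 946,157.71 ÷ 0.15001 (buy NOK at ask) = NOK 6,307,297.58
NOK 6,307,297.58 ÷ 1.1956 (buy HKD at ask) = HKD 5,275,424.54

Net profit: HKD 132,424.54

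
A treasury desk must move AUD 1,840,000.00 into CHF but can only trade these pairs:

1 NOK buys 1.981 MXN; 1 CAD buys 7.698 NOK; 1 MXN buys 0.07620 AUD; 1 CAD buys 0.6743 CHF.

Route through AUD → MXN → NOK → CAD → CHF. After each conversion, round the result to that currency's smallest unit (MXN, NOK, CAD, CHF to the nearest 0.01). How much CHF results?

CHF 1,067,710.79

AUD 1,840,000.00 ÷ 0.07620 = MXN 24,146,981.63
MXN 24,146,981.63 ÷ 1.981 = NOK 12,189,289.06
NOK 12,189,289.06 ÷ 7.698 = CAD 1,583,435.84
CAD 1,583,435.84 × 0.6743 = CHF 1,067,710.79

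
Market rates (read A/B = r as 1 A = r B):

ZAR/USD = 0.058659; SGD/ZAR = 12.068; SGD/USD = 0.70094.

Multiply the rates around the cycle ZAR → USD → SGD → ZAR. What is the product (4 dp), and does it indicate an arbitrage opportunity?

1.0099 (arbitrage exists)

Around ZAR → USD → SGD → ZAR: 1 × 0.058659 ÷ 0.70094 × 12.068 = 1.009925
Product > 1; profitable direction is ZAR → USD → SGD → ZAR.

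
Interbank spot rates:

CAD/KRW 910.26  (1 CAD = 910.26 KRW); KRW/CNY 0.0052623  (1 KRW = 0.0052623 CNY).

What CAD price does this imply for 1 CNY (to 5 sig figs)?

1 CNY ÷ 0.0052623 = 190.031 KRW
190.031 KRW ÷ 910.26 = 0.208766 CAD

CNY/CAD = 0.20877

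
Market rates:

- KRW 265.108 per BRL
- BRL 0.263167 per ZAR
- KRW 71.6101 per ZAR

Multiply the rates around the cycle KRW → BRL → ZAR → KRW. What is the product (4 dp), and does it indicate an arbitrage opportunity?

Around KRW → BRL → ZAR → KRW: 1 ÷ 265.108 ÷ 0.263167 × 71.6101 = 1.026408
Product > 1; profitable direction is KRW → BRL → ZAR → KRW.

1.0264 (arbitrage exists)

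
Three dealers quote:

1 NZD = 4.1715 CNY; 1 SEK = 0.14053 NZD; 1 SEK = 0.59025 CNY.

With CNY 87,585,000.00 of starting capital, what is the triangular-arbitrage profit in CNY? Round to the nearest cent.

Profitable loop is CNY → NZD → SEK → CNY:
CNY 87,585,000.00 ÷ 4.1715 = NZD 20,996,044.59
NZD 20,996,044.59 ÷ 0.14053 = SEK 149,406,138.11
SEK 149,406,138.11 × 0.59025 = CNY 88,186,973.02
Profit = CNY 88,186,973.02 − CNY 87,585,000.00

Profit: CNY 601,973.02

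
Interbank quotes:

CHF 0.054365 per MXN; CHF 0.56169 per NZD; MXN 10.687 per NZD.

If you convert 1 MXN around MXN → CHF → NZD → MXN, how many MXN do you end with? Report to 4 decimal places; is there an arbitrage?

Around MXN → CHF → NZD → MXN: 1 × 0.054365 ÷ 0.56169 × 10.687 = 1.034376
Product > 1; profitable direction is MXN → CHF → NZD → MXN.

1.0344 (arbitrage exists)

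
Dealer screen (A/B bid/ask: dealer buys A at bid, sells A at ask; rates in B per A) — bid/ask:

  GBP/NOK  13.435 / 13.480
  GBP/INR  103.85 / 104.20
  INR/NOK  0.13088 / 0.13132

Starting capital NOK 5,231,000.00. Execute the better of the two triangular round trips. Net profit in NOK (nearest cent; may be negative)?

Best loop NOK → GBP → INR → NOK:
NOK 5,231,000.00 ÷ 13.480 (buy GBP at ask) = GBP 388,056.38
GBP 388,056.38 × 103.85 (sell GBP at bid) = INR 40,299,655.04
INR 40,299,655.04 × 0.13088 (sell INR at bid) = NOK 5,274,418.85

Net profit: NOK 43,418.85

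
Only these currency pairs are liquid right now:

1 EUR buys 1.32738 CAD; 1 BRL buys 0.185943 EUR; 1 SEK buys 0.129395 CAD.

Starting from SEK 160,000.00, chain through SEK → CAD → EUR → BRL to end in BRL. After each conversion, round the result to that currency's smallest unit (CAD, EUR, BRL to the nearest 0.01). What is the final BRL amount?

SEK 160,000.00 × 0.129395 = CAD 20,703.20
CAD 20,703.20 ÷ 1.32738 = EUR 15,597.04
EUR 15,597.04 ÷ 0.185943 = BRL 83,880.76

BRL 83,880.76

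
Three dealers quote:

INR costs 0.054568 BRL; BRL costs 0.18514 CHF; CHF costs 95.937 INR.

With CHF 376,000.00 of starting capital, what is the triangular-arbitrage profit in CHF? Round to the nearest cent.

Profit: CHF 11,938.98

Profitable loop is CHF → BRL → INR → CHF:
CHF 376,000.00 ÷ 0.18514 = BRL 2,030,895.54
BRL 2,030,895.54 ÷ 0.054568 = INR 37,217,701.56
INR 37,217,701.56 ÷ 95.937 = CHF 387,938.98
Profit = CHF 387,938.98 − CHF 376,000.00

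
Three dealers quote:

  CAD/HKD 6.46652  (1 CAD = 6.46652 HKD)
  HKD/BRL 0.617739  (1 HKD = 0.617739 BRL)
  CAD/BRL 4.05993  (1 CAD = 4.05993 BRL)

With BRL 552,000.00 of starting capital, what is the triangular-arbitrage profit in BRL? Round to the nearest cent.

Profitable loop is BRL → HKD → CAD → BRL:
BRL 552,000.00 ÷ 0.617739 = HKD 893,581.27
HKD 893,581.27 ÷ 6.46652 = CAD 138,185.80
CAD 138,185.80 × 4.05993 = BRL 561,024.69
Profit = BRL 561,024.69 − BRL 552,000.00

Profit: BRL 9,024.69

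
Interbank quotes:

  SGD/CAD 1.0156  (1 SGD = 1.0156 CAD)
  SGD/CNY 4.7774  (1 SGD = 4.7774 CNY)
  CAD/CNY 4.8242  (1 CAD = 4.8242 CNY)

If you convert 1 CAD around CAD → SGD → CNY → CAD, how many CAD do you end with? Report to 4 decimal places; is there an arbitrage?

Around CAD → SGD → CNY → CAD: 1 ÷ 1.0156 × 4.7774 ÷ 4.8242 = 0.975088
Product < 1; profitable direction is CAD → CNY → SGD → CAD.

0.9751 (arbitrage exists)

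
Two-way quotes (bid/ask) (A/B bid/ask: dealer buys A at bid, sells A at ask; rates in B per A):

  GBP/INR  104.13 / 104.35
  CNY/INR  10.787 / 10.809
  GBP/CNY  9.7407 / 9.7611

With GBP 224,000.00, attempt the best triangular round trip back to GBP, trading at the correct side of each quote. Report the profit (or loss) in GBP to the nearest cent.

Net profit: GBP 1,551.86

Best loop GBP → CNY → INR → GBP:
GBP 224,000.00 × 9.7407 (sell GBP at bid) = CNY 2,181,916.80
CNY 2,181,916.80 × 10.787 (sell CNY at bid) = INR 23,536,336.52
INR 23,536,336.52 ÷ 104.35 (buy GBP at ask) = GBP 225,551.86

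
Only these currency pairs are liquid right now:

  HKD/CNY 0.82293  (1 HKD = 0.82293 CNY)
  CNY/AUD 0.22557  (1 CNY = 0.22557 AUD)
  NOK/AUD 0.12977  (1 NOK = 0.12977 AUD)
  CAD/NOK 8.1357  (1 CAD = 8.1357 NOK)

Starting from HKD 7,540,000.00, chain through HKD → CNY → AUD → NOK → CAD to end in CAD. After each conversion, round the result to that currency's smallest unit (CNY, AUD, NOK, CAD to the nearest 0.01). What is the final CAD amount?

CAD 1,325,703.33

HKD 7,540,000.00 × 0.82293 = CNY 6,204,892.20
CNY 6,204,892.20 × 0.22557 = AUD 1,399,637.53
AUD 1,399,637.53 ÷ 0.12977 = NOK 10,785,524.62
NOK 10,785,524.62 ÷ 8.1357 = CAD 1,325,703.33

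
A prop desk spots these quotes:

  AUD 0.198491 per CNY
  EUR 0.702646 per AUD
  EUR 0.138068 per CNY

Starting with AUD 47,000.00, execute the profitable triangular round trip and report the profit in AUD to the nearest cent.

Profit: AUD 476.89

Profitable loop is AUD → EUR → CNY → AUD:
AUD 47,000.00 × 0.702646 = EUR 33,024.36
EUR 33,024.36 ÷ 0.138068 = CNY 239,189.11
CNY 239,189.11 × 0.198491 = AUD 47,476.89
Profit = AUD 47,476.89 − AUD 47,000.00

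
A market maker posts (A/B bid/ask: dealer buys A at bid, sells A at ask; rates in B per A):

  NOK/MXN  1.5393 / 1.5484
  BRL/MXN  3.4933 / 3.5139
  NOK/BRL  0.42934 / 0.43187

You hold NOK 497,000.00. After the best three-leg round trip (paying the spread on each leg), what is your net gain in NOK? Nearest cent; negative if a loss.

Best loop NOK → MXN → BRL → NOK:
NOK 497,000.00 × 1.5393 (sell NOK at bid) = MXN 765,032.10
MXN 765,032.10 ÷ 3.5139 (buy BRL at ask) = BRL 217,715.96
BRL 217,715.96 ÷ 0.43187 (buy NOK at ask) = NOK 504,123.83

Net profit: NOK 7,123.83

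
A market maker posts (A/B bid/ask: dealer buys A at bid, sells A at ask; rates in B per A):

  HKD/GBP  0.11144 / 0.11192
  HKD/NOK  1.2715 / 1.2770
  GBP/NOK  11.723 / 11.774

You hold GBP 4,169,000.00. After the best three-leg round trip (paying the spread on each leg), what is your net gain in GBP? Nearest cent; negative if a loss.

Net profit: GBP 96,017.98

Best loop GBP → NOK → HKD → GBP:
GBP 4,169,000.00 × 11.723 (sell GBP at bid) = NOK 48,873,187.00
NOK 48,873,187.00 ÷ 1.2770 (buy HKD at ask) = HKD 38,271,877.06
HKD 38,271,877.06 × 0.11144 (sell HKD at bid) = GBP 4,265,017.98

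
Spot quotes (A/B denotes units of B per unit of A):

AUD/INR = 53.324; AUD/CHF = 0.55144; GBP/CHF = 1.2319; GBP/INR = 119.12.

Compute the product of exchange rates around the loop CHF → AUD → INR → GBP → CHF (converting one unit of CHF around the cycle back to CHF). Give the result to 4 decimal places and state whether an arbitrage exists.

1.0000 (no arbitrage)

Around CHF → AUD → INR → GBP → CHF: 1 ÷ 0.55144 × 53.324 ÷ 119.12 × 1.2319 = 1.000035
Product ≈ 1 (deviation 0.004%, within rounding noise).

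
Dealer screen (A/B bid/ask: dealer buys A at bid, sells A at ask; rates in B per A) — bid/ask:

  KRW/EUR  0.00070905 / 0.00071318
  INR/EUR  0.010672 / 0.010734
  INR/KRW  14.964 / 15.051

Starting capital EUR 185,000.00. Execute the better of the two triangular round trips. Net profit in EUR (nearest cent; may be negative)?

Net result: EUR -1,069.80 (no profitable arbitrage after spreads)

Best loop EUR → KRW → INR → EUR:
EUR 185,000.00 ÷ 0.00071318 (buy KRW at ask) = KRW 259,401,554
KRW 259,401,554 ÷ 15.051 (buy INR at ask) = INR 17,234,838.46
INR 17,234,838.46 × 0.010672 (sell INR at bid) = EUR 183,930.20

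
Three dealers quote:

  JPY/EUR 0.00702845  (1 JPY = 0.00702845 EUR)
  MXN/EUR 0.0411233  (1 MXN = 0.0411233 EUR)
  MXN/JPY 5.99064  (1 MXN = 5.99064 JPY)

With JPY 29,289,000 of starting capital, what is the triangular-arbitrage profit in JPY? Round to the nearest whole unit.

Profit: JPY 699,129

Profitable loop is JPY → EUR → MXN → JPY:
JPY 29,289,000 × 0.00702845 = EUR 205,856.27
EUR 205,856.27 ÷ 0.0411233 = MXN 5,005,830.56
MXN 5,005,830.56 × 5.99064 = JPY 29,988,129
Profit = JPY 29,988,129 − JPY 29,289,000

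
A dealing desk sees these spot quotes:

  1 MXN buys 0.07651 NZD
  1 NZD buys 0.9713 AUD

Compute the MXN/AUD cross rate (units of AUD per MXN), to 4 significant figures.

MXN/AUD = 0.07431

1 MXN × 0.07651 = 0.07651 NZD
0.07651 NZD × 0.9713 = 0.0743142 AUD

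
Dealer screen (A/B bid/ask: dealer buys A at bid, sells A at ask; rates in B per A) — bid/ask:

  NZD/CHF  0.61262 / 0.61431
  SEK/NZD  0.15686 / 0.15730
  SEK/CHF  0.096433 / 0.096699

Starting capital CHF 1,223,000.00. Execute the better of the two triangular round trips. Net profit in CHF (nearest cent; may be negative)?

Best loop CHF → NZD → SEK → CHF:
CHF 1,223,000.00 ÷ 0.61431 (buy NZD at ask) = NZD 1,990,851.52
NZD 1,990,851.52 ÷ 0.15730 (buy SEK at ask) = SEK 12,656,398.76
SEK 12,656,398.76 × 0.096433 (sell SEK at bid) = CHF 1,220,494.50

Net result: CHF -2,505.50 (no profitable arbitrage after spreads)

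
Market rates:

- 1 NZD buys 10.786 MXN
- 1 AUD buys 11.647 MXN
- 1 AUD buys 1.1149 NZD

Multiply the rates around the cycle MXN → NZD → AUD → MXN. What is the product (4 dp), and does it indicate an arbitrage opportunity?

Around MXN → NZD → AUD → MXN: 1 ÷ 10.786 ÷ 1.1149 × 11.647 = 0.968540
Product < 1; profitable direction is MXN → AUD → NZD → MXN.

0.9685 (arbitrage exists)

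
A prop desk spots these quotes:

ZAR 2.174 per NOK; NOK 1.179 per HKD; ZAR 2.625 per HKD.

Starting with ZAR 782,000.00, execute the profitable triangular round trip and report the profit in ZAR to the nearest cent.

Profitable loop is ZAR → NOK → HKD → ZAR:
ZAR 782,000.00 ÷ 2.174 = NOK 359,705.61
NOK 359,705.61 ÷ 1.179 = HKD 305,093.82
HKD 305,093.82 × 2.625 = ZAR 800,871.27
Profit = ZAR 800,871.27 − ZAR 782,000.00

Profit: ZAR 18,871.27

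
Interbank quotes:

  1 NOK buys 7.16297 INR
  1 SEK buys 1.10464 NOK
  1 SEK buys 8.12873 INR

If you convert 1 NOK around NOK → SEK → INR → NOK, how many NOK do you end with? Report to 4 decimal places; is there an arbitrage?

1.0273 (arbitrage exists)

Around NOK → SEK → INR → NOK: 1 ÷ 1.10464 × 8.12873 ÷ 7.16297 = 1.027327
Product > 1; profitable direction is NOK → SEK → INR → NOK.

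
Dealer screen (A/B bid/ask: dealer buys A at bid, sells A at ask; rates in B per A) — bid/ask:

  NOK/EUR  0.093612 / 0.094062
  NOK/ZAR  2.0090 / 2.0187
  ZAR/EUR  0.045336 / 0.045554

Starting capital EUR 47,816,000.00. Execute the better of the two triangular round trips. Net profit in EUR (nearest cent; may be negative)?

Net profit: EUR 859,056.72

Best loop EUR → ZAR → NOK → EUR:
EUR 47,816,000.00 ÷ 0.045554 (buy ZAR at ask) = ZAR 1,049,655,354.09
ZAR 1,049,655,354.09 ÷ 2.0187 (buy NOK at ask) = NOK 519,965,994.99
NOK 519,965,994.99 × 0.093612 (sell NOK at bid) = EUR 48,675,056.72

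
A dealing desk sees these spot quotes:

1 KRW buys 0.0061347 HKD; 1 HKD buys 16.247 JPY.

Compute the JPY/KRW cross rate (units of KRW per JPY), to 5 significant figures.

JPY/KRW = 10.033

1 JPY ÷ 16.247 = 0.0615498 HKD
0.0615498 HKD ÷ 0.0061347 = 10.0331 KRW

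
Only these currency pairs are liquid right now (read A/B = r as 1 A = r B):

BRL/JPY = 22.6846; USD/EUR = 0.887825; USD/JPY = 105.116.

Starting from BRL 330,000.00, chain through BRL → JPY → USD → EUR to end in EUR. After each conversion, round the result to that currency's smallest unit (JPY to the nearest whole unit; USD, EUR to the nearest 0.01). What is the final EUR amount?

BRL 330,000.00 × 22.6846 = JPY 7,485,918
JPY 7,485,918 ÷ 105.116 = USD 71,215.78
USD 71,215.78 × 0.887825 = EUR 63,227.15

EUR 63,227.15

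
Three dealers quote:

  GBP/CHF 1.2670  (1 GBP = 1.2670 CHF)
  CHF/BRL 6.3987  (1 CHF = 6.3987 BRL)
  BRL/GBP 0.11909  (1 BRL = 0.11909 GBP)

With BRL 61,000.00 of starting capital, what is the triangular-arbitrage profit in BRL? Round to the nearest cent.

Profitable loop is BRL → CHF → GBP → BRL:
BRL 61,000.00 ÷ 6.3987 = CHF 9,533.19
CHF 9,533.19 ÷ 1.2670 = GBP 7,524.22
GBP 7,524.22 ÷ 0.11909 = BRL 63,180.95
Profit = BRL 63,180.95 − BRL 61,000.00

Profit: BRL 2,180.95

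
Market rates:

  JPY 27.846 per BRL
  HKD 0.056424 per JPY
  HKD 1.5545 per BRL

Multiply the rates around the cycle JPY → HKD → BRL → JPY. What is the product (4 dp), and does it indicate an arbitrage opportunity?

Around JPY → HKD → BRL → JPY: 1 × 0.056424 ÷ 1.5545 × 27.846 = 1.010732
Product > 1; profitable direction is JPY → HKD → BRL → JPY.

1.0107 (arbitrage exists)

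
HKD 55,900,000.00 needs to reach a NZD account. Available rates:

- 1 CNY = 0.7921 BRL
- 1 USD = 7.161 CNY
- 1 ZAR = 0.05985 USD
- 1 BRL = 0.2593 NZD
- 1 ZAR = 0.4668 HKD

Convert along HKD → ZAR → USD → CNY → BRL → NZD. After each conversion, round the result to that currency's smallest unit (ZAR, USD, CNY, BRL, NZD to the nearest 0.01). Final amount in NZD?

NZD 10,541,473.45

HKD 55,900,000.00 ÷ 0.4668 = ZAR 119,751,499.57
ZAR 119,751,499.57 × 0.05985 = USD 7,167,127.25
USD 7,167,127.25 × 7.161 = CNY 51,323,798.24
CNY 51,323,798.24 × 0.7921 = BRL 40,653,580.59
BRL 40,653,580.59 × 0.2593 = NZD 10,541,473.45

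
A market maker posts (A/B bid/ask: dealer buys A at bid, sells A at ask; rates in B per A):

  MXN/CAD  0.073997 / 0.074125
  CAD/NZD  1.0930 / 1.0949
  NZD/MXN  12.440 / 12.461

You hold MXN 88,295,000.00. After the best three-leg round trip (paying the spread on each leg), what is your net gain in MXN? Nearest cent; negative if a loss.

Net profit: MXN 541,362.18

Best loop MXN → CAD → NZD → MXN:
MXN 88,295,000.00 × 0.073997 (sell MXN at bid) = CAD 6,533,565.11
CAD 6,533,565.11 × 1.0930 (sell CAD at bid) = NZD 7,141,186.67
NZD 7,141,186.67 × 12.440 (sell NZD at bid) = MXN 88,836,362.18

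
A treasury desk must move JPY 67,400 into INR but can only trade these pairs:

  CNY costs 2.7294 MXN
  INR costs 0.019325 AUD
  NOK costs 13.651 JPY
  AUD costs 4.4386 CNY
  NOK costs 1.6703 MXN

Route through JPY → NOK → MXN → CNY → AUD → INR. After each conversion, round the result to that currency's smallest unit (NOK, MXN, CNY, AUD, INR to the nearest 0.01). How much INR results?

JPY 67,400 ÷ 13.651 = NOK 4,937.37
NOK 4,937.37 × 1.6703 = MXN 8,246.89
MXN 8,246.89 ÷ 2.7294 = CNY 3,021.50
CNY 3,021.50 ÷ 4.4386 = AUD 680.73
AUD 680.73 ÷ 0.019325 = INR 35,225.36

INR 35,225.36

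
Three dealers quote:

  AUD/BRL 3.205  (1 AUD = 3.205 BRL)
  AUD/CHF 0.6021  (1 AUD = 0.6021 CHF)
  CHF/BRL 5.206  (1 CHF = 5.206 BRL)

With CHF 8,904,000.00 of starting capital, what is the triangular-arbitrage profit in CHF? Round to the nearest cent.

Profitable loop is CHF → AUD → BRL → CHF:
CHF 8,904,000.00 ÷ 0.6021 = AUD 14,788,241.16
AUD 14,788,241.16 × 3.205 = BRL 47,396,312.90
BRL 47,396,312.90 ÷ 5.206 = CHF 9,104,170.75
Profit = CHF 9,104,170.75 − CHF 8,904,000.00

Profit: CHF 200,170.75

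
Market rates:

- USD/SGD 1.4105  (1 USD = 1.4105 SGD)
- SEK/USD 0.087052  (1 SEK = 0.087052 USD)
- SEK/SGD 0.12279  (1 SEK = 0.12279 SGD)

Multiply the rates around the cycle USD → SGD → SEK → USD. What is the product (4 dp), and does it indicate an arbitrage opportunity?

Around USD → SGD → SEK → USD: 1 × 1.4105 ÷ 0.12279 × 0.087052 = 0.999974
Product ≈ 1 (deviation 0.003%, within rounding noise).

1.0000 (no arbitrage)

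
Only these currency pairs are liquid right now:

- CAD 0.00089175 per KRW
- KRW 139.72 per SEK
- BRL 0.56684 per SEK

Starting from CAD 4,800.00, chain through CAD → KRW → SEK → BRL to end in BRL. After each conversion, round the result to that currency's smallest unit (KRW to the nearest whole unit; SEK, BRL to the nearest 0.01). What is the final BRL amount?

CAD 4,800.00 ÷ 0.00089175 = KRW 5,382,675
KRW 5,382,675 ÷ 139.72 = SEK 38,524.73
SEK 38,524.73 × 0.56684 = BRL 21,837.36

BRL 21,837.36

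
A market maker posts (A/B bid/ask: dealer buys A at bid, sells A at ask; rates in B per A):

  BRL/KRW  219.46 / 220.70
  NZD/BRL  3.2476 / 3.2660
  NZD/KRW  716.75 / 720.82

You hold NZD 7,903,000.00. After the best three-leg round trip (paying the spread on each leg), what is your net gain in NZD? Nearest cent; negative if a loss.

Net result: NZD -44,472.63 (no profitable arbitrage after spreads)

Best loop NZD → KRW → BRL → NZD:
NZD 7,903,000.00 × 716.75 (sell NZD at bid) = KRW 5,664,475,250
KRW 5,664,475,250 ÷ 220.70 (buy BRL at ask) = BRL 25,665,950.39
BRL 25,665,950.39 ÷ 3.2660 (buy NZD at ask) = NZD 7,858,527.37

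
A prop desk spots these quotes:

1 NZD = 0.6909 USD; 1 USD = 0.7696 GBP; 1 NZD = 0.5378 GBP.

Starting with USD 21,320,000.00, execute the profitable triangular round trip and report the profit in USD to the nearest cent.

Profit: USD 243,921.72

Profitable loop is USD → NZD → GBP → USD:
USD 21,320,000.00 ÷ 0.6909 = NZD 30,858,300.77
NZD 30,858,300.77 × 0.5378 = GBP 16,595,594.15
GBP 16,595,594.15 ÷ 0.7696 = USD 21,563,921.72
Profit = USD 21,563,921.72 − USD 21,320,000.00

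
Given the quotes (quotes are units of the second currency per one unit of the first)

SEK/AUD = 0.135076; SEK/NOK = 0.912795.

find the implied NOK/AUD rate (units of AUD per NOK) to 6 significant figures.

1 NOK ÷ 0.912795 = 1.09554 SEK
1.09554 SEK × 0.135076 = 0.147981 AUD

NOK/AUD = 0.147981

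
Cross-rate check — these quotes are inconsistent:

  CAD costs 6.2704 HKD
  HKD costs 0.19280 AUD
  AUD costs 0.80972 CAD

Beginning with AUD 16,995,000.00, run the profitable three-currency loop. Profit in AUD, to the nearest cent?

Profitable loop is AUD → HKD → CAD → AUD:
AUD 16,995,000.00 ÷ 0.19280 = HKD 88,148,340.25
HKD 88,148,340.25 ÷ 6.2704 = CAD 14,057,849.62
CAD 14,057,849.62 ÷ 0.80972 = AUD 17,361,371.36
Profit = AUD 17,361,371.36 − AUD 16,995,000.00

Profit: AUD 366,371.36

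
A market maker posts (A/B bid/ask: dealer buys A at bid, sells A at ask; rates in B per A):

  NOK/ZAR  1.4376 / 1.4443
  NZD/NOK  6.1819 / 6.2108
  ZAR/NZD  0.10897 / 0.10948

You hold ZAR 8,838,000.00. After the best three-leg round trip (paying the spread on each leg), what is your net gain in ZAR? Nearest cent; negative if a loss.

Net profit: ZAR 161,414.45

Best loop ZAR → NOK → NZD → ZAR:
ZAR 8,838,000.00 ÷ 1.4443 (buy NOK at ask) = NOK 6,119,227.31
NOK 6,119,227.31 ÷ 6.2108 (buy NZD at ask) = NZD 985,255.89
NZD 985,255.89 ÷ 0.10948 (buy ZAR at ask) = ZAR 8,999,414.45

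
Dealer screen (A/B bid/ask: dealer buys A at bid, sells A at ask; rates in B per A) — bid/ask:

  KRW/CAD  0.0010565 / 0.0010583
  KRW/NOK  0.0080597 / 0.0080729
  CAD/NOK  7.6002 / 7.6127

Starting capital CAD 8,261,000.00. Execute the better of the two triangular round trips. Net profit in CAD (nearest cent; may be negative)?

Best loop CAD → KRW → NOK → CAD:
CAD 8,261,000.00 ÷ 0.0010583 (buy KRW at ask) = KRW 7,805,915,147
KRW 7,805,915,147 × 0.0080597 (sell KRW at bid) = NOK 62,913,334.31
NOK 62,913,334.31 ÷ 7.6127 (buy CAD at ask) = CAD 8,264,260.29

Net profit: CAD 3,260.29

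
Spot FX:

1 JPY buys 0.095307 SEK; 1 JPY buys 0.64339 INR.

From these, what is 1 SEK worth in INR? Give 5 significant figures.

1 SEK ÷ 0.095307 = 10.4924 JPY
10.4924 JPY × 0.64339 = 6.75071 INR

SEK/INR = 6.7507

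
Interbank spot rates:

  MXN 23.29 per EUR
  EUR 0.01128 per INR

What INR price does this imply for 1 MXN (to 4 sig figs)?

MXN/INR = 3.806

1 MXN ÷ 23.29 = 0.0429369 EUR
0.0429369 EUR ÷ 0.01128 = 3.80646 INR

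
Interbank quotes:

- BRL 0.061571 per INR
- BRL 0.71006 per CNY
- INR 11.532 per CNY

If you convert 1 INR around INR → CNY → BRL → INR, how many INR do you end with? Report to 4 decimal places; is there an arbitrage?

Around INR → CNY → BRL → INR: 1 ÷ 11.532 × 0.71006 ÷ 0.061571 = 1.000033
Product ≈ 1 (deviation 0.003%, within rounding noise).

1.0000 (no arbitrage)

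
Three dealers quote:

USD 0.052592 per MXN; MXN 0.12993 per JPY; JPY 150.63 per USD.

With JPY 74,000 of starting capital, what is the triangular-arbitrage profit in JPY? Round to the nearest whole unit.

Profit: JPY 2,168

Profitable loop is JPY → MXN → USD → JPY:
JPY 74,000 × 0.12993 = MXN 9,614.82
MXN 9,614.82 × 0.052592 = USD 505.66
USD 505.66 × 150.63 = JPY 76,168
Profit = JPY 76,168 − JPY 74,000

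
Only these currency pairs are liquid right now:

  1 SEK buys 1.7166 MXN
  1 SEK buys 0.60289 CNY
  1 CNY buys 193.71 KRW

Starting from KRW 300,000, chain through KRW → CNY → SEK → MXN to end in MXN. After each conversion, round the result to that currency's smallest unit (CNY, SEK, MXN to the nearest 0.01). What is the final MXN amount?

MXN 4,409.62

KRW 300,000 ÷ 193.71 = CNY 1,548.71
CNY 1,548.71 ÷ 0.60289 = SEK 2,568.81
SEK 2,568.81 × 1.7166 = MXN 4,409.62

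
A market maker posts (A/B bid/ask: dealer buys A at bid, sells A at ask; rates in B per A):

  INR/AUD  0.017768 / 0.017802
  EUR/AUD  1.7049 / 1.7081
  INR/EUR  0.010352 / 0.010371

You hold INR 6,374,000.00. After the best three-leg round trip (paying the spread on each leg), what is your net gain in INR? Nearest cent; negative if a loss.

Best loop INR → AUD → EUR → INR:
INR 6,374,000.00 × 0.017768 (sell INR at bid) = AUD 113,253.23
AUD 113,253.23 ÷ 1.7081 (buy EUR at ask) = EUR 66,303.63
EUR 66,303.63 ÷ 0.010371 (buy INR at ask) = INR 6,393,176.25

Net profit: INR 19,176.25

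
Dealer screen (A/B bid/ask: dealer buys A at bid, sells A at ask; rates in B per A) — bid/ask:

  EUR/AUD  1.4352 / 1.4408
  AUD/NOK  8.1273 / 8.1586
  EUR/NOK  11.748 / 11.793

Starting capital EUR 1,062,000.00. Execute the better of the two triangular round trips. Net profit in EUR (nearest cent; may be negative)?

Net result: EUR -624.36 (no profitable arbitrage after spreads)

Best loop EUR → NOK → AUD → EUR:
EUR 1,062,000.00 × 11.748 (sell EUR at bid) = NOK 12,476,376.00
NOK 12,476,376.00 ÷ 8.1586 (buy AUD at ask) = AUD 1,529,230.01
AUD 1,529,230.01 ÷ 1.4408 (buy EUR at ask) = EUR 1,061,375.64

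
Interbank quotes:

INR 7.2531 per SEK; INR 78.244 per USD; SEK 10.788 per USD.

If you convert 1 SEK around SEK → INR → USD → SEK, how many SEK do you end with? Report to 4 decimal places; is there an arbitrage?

Around SEK → INR → USD → SEK: 1 × 7.2531 ÷ 78.244 × 10.788 = 1.000031
Product ≈ 1 (deviation 0.003%, within rounding noise).

1.0000 (no arbitrage)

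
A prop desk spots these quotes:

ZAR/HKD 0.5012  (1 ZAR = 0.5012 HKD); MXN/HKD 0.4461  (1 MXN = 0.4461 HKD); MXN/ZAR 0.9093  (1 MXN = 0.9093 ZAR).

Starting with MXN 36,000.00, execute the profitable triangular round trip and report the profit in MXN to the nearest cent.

Profit: MXN 778.04

Profitable loop is MXN → ZAR → HKD → MXN:
MXN 36,000.00 × 0.9093 = ZAR 32,734.80
ZAR 32,734.80 × 0.5012 = HKD 16,406.68
HKD 16,406.68 ÷ 0.4461 = MXN 36,778.04
Profit = MXN 36,778.04 − MXN 36,000.00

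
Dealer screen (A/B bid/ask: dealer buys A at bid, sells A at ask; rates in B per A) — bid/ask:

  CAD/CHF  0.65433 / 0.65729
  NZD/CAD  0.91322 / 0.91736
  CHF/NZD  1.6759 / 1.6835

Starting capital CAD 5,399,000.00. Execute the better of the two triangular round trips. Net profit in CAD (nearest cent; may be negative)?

Best loop CAD → CHF → NZD → CAD:
CAD 5,399,000.00 × 0.65433 (sell CAD at bid) = CHF 3,532,727.67
CHF 3,532,727.67 × 1.6759 (sell CHF at bid) = NZD 5,920,498.30
NZD 5,920,498.30 × 0.91322 (sell NZD at bid) = CAD 5,406,717.46

Net profit: CAD 7,717.46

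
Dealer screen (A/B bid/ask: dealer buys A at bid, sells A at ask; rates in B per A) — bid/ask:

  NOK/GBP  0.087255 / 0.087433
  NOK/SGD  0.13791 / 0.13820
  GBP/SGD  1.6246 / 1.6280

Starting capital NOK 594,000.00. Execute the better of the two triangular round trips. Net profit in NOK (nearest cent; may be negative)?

Best loop NOK → GBP → SGD → NOK:
NOK 594,000.00 × 0.087255 (sell NOK at bid) = GBP 51,829.47
GBP 51,829.47 × 1.6246 (sell GBP at bid) = SGD 84,202.16
SGD 84,202.16 ÷ 0.13820 (buy NOK at ask) = NOK 609,277.55

Net profit: NOK 15,277.55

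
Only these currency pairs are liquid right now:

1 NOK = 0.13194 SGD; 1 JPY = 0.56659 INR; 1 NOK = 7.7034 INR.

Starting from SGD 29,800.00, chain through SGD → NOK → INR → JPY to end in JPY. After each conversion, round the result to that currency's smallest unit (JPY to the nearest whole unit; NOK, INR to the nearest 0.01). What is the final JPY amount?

SGD 29,800.00 ÷ 0.13194 = NOK 225,860.24
NOK 225,860.24 × 7.7034 = INR 1,739,891.77
INR 1,739,891.77 ÷ 0.56659 = JPY 3,070,813

JPY 3,070,813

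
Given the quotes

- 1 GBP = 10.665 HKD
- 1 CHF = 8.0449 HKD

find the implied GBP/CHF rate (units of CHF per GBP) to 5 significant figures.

1 GBP × 10.665 = 10.665 HKD
10.665 HKD ÷ 8.0449 = 1.32568 CHF

GBP/CHF = 1.3257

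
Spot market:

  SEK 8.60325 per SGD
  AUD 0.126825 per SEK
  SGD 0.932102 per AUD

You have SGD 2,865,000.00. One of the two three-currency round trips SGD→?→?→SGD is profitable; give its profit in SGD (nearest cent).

Profitable loop is SGD → SEK → AUD → SGD:
SGD 2,865,000.00 × 8.60325 = SEK 24,648,311.25
SEK 24,648,311.25 × 0.126825 = AUD 3,126,022.07
AUD 3,126,022.07 × 0.932102 = SGD 2,913,771.43
Profit = SGD 2,913,771.43 − SGD 2,865,000.00

Profit: SGD 48,771.43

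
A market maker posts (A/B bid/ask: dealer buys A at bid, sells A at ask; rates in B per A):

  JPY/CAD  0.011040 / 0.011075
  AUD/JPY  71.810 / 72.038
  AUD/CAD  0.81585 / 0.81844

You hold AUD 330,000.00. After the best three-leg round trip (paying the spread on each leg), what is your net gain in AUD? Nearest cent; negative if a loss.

Net profit: AUD 7,457.34

Best loop AUD → CAD → JPY → AUD:
AUD 330,000.00 × 0.81585 (sell AUD at bid) = CAD 269,230.50
CAD 269,230.50 ÷ 0.011075 (buy JPY at ask) = JPY 24,309,752
JPY 24,309,752 ÷ 72.038 (buy AUD at ask) = AUD 337,457.34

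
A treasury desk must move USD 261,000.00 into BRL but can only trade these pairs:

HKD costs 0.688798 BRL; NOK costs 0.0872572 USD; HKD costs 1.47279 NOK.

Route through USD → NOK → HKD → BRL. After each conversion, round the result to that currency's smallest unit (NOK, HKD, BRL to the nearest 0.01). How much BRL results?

BRL 1,398,911.65

USD 261,000.00 ÷ 0.0872572 = NOK 2,991,157.18
NOK 2,991,157.18 ÷ 1.47279 = HKD 2,030,946.15
HKD 2,030,946.15 × 0.688798 = BRL 1,398,911.65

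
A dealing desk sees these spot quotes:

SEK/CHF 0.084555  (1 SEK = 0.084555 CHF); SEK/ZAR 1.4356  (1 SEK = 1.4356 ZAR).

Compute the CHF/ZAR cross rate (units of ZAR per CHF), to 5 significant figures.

CHF/ZAR = 16.978

1 CHF ÷ 0.084555 = 11.8266 SEK
11.8266 SEK × 1.4356 = 16.9783 ZAR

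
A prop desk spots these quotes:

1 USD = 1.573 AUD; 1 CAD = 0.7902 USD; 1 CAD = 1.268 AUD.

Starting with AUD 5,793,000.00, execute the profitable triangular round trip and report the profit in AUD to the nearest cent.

Profitable loop is AUD → USD → CAD → AUD:
AUD 5,793,000.00 ÷ 1.573 = USD 3,682,771.77
USD 3,682,771.77 ÷ 0.7902 = CAD 4,660,556.53
CAD 4,660,556.53 × 1.268 = AUD 5,909,585.69
Profit = AUD 5,909,585.69 − AUD 5,793,000.00

Profit: AUD 116,585.69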